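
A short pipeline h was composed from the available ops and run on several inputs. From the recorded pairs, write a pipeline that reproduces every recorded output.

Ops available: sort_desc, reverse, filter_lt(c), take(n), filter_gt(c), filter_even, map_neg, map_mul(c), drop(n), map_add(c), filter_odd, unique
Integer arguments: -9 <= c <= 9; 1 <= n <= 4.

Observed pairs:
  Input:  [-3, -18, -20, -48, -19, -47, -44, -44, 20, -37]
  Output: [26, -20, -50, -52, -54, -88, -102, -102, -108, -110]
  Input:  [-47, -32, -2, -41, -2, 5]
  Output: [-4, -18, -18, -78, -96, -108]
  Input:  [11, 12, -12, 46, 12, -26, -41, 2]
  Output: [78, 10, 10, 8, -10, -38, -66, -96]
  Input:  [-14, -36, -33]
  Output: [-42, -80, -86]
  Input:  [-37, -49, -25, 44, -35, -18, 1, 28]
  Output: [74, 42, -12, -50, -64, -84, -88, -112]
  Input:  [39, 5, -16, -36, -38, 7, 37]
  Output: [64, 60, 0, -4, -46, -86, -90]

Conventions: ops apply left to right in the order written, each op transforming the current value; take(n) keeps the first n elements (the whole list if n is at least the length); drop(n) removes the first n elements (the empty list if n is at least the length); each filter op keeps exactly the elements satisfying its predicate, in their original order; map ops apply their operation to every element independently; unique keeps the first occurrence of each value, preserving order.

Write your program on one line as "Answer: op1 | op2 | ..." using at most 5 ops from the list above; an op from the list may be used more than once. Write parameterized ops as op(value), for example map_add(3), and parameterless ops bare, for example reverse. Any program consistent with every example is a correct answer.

map_add(-7) | sort_desc | map_neg | map_mul(-2)

Check, running the answer program on each example:
  [-3, -18, -20, -48, -19, -47, -44, -44, 20, -37] -> [-10, -25, -27, -55, -26, -54, -51, -51, 13, -44] -> [13, -10, -25, -26, -27, -44, -51, -51, -54, -55] -> [-13, 10, 25, 26, 27, 44, 51, 51, 54, 55] -> [26, -20, -50, -52, -54, -88, -102, -102, -108, -110]
  [-47, -32, -2, -41, -2, 5] -> [-54, -39, -9, -48, -9, -2] -> [-2, -9, -9, -39, -48, -54] -> [2, 9, 9, 39, 48, 54] -> [-4, -18, -18, -78, -96, -108]
  [11, 12, -12, 46, 12, -26, -41, 2] -> [4, 5, -19, 39, 5, -33, -48, -5] -> [39, 5, 5, 4, -5, -19, -33, -48] -> [-39, -5, -5, -4, 5, 19, 33, 48] -> [78, 10, 10, 8, -10, -38, -66, -96]
  [-14, -36, -33] -> [-21, -43, -40] -> [-21, -40, -43] -> [21, 40, 43] -> [-42, -80, -86]
  [-37, -49, -25, 44, -35, -18, 1, 28] -> [-44, -56, -32, 37, -42, -25, -6, 21] -> [37, 21, -6, -25, -32, -42, -44, -56] -> [-37, -21, 6, 25, 32, 42, 44, 56] -> [74, 42, -12, -50, -64, -84, -88, -112]
  [39, 5, -16, -36, -38, 7, 37] -> [32, -2, -23, -43, -45, 0, 30] -> [32, 30, 0, -2, -23, -43, -45] -> [-32, -30, 0, 2, 23, 43, 45] -> [64, 60, 0, -4, -46, -86, -90]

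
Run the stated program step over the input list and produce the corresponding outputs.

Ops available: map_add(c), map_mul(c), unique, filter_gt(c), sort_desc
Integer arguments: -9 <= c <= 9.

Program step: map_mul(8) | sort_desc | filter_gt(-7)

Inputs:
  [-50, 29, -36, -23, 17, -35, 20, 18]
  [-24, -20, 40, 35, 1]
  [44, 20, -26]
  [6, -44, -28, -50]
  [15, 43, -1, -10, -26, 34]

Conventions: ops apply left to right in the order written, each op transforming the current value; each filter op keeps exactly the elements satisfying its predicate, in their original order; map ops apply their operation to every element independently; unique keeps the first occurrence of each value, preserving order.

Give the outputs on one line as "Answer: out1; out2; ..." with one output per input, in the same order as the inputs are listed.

[232, 160, 144, 136]; [320, 280, 8]; [352, 160]; [48]; [344, 272, 120]

Execution, op by op:
  [-50, 29, -36, -23, 17, -35, 20, 18] -> [-400, 232, -288, -184, 136, -280, 160, 144] -> [232, 160, 144, 136, -184, -280, -288, -400] -> [232, 160, 144, 136]
  [-24, -20, 40, 35, 1] -> [-192, -160, 320, 280, 8] -> [320, 280, 8, -160, -192] -> [320, 280, 8]
  [44, 20, -26] -> [352, 160, -208] -> [352, 160, -208] -> [352, 160]
  [6, -44, -28, -50] -> [48, -352, -224, -400] -> [48, -224, -352, -400] -> [48]
  [15, 43, -1, -10, -26, 34] -> [120, 344, -8, -80, -208, 272] -> [344, 272, 120, -8, -80, -208] -> [344, 272, 120]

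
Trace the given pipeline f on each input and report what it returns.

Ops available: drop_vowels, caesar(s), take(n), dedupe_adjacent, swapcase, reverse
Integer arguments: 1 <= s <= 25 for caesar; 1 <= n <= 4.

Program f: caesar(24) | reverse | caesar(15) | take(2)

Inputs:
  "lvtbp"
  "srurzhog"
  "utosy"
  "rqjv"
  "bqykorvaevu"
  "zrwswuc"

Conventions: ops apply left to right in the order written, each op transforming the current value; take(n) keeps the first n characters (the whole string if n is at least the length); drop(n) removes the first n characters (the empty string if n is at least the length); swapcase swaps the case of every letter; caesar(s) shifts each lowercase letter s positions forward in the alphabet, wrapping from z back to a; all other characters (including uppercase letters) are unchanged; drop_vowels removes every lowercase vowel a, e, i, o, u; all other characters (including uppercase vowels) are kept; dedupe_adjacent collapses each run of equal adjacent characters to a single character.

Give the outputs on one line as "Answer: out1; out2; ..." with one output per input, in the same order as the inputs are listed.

Execution, op by op:
  "lvtbp" -> "jtrzn" -> "nzrtj" -> "cogiy" -> "co"
  "srurzhog" -> "qpspxfme" -> "emfxpspq" -> "tbumehef" -> "tb"
  "utosy" -> "srmqw" -> "wqmrs" -> "lfbgh" -> "lf"
  "rqjv" -> "poht" -> "thop" -> "iwde" -> "iw"
  "bqykorvaevu" -> "zowimptycts" -> "stcytpmiwoz" -> "hirniebxldo" -> "hi"
  "zrwswuc" -> "xpuqusa" -> "asuqupx" -> "phjfjem" -> "ph"

"co"; "tb"; "lf"; "iw"; "hi"; "ph"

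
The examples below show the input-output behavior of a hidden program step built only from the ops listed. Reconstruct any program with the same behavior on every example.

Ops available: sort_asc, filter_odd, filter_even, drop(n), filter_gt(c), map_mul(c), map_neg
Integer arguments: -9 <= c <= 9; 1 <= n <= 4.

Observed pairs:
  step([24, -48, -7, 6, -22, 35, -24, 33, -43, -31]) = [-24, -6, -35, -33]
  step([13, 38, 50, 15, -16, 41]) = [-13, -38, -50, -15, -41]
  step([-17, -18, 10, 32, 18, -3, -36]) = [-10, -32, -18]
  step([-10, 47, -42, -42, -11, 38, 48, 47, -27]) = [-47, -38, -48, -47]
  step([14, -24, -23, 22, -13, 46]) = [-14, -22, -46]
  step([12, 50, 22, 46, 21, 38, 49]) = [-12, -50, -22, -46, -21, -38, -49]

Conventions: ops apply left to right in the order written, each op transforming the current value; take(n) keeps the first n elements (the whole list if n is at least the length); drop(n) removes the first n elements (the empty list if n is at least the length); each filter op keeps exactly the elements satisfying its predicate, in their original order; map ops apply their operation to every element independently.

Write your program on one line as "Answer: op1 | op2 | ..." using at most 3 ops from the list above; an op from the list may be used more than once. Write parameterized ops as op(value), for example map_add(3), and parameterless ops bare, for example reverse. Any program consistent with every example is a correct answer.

filter_gt(3) | map_neg

Check, running the answer program on each example:
  [24, -48, -7, 6, -22, 35, -24, 33, -43, -31] -> [24, 6, 35, 33] -> [-24, -6, -35, -33]
  [13, 38, 50, 15, -16, 41] -> [13, 38, 50, 15, 41] -> [-13, -38, -50, -15, -41]
  [-17, -18, 10, 32, 18, -3, -36] -> [10, 32, 18] -> [-10, -32, -18]
  [-10, 47, -42, -42, -11, 38, 48, 47, -27] -> [47, 38, 48, 47] -> [-47, -38, -48, -47]
  [14, -24, -23, 22, -13, 46] -> [14, 22, 46] -> [-14, -22, -46]
  [12, 50, 22, 46, 21, 38, 49] -> [12, 50, 22, 46, 21, 38, 49] -> [-12, -50, -22, -46, -21, -38, -49]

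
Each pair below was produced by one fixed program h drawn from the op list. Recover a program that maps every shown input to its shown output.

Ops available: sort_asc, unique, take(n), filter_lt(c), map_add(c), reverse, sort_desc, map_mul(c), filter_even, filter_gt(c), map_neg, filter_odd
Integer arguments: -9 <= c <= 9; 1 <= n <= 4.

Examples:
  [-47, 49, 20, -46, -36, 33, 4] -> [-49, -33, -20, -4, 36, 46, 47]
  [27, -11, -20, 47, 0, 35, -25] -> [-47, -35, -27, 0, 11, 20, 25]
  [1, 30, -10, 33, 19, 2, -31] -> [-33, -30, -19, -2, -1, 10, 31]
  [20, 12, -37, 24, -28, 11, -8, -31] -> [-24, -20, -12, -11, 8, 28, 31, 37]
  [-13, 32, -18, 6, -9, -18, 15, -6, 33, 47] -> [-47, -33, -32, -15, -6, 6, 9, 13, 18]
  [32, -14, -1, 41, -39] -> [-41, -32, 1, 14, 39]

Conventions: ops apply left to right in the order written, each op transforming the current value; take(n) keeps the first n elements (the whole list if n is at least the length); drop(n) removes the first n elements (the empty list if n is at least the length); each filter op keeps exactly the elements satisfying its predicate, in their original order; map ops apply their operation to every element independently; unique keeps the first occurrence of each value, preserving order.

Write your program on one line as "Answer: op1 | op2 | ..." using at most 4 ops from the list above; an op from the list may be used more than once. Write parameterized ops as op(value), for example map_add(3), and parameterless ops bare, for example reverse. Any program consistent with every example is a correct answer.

unique | reverse | sort_desc | map_neg

Check, running the answer program on each example:
  [-47, 49, 20, -46, -36, 33, 4] -> [-47, 49, 20, -46, -36, 33, 4] -> [4, 33, -36, -46, 20, 49, -47] -> [49, 33, 20, 4, -36, -46, -47] -> [-49, -33, -20, -4, 36, 46, 47]
  [27, -11, -20, 47, 0, 35, -25] -> [27, -11, -20, 47, 0, 35, -25] -> [-25, 35, 0, 47, -20, -11, 27] -> [47, 35, 27, 0, -11, -20, -25] -> [-47, -35, -27, 0, 11, 20, 25]
  [1, 30, -10, 33, 19, 2, -31] -> [1, 30, -10, 33, 19, 2, -31] -> [-31, 2, 19, 33, -10, 30, 1] -> [33, 30, 19, 2, 1, -10, -31] -> [-33, -30, -19, -2, -1, 10, 31]
  [20, 12, -37, 24, -28, 11, -8, -31] -> [20, 12, -37, 24, -28, 11, -8, -31] -> [-31, -8, 11, -28, 24, -37, 12, 20] -> [24, 20, 12, 11, -8, -28, -31, -37] -> [-24, -20, -12, -11, 8, 28, 31, 37]
  [-13, 32, -18, 6, -9, -18, 15, -6, 33, 47] -> [-13, 32, -18, 6, -9, 15, -6, 33, 47] -> [47, 33, -6, 15, -9, 6, -18, 32, -13] -> [47, 33, 32, 15, 6, -6, -9, -13, -18] -> [-47, -33, -32, -15, -6, 6, 9, 13, 18]
  [32, -14, -1, 41, -39] -> [32, -14, -1, 41, -39] -> [-39, 41, -1, -14, 32] -> [41, 32, -1, -14, -39] -> [-41, -32, 1, 14, 39]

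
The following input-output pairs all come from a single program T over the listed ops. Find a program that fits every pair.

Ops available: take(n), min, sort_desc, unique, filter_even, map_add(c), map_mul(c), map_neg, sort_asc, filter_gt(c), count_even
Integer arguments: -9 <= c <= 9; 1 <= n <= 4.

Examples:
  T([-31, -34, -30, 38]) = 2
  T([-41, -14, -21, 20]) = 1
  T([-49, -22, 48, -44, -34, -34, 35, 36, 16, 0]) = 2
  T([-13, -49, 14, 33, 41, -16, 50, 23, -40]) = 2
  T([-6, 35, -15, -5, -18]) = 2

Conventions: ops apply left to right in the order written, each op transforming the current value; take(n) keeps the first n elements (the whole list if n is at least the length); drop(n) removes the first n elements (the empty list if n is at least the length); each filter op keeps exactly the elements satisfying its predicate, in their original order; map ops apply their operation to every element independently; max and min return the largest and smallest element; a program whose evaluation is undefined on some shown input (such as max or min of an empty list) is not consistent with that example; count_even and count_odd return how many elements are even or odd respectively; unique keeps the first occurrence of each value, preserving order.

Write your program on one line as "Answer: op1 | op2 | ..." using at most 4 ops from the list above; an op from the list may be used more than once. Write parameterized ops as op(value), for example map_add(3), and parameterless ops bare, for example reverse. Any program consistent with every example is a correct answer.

sort_asc | take(3) | sort_desc | count_even

Check, running the answer program on each example:
  [-31, -34, -30, 38] -> [-34, -31, -30, 38] -> [-34, -31, -30] -> [-30, -31, -34] -> 2
  [-41, -14, -21, 20] -> [-41, -21, -14, 20] -> [-41, -21, -14] -> [-14, -21, -41] -> 1
  [-49, -22, 48, -44, -34, -34, 35, 36, 16, 0] -> [-49, -44, -34, -34, -22, 0, 16, 35, 36, 48] -> [-49, -44, -34] -> [-34, -44, -49] -> 2
  [-13, -49, 14, 33, 41, -16, 50, 23, -40] -> [-49, -40, -16, -13, 14, 23, 33, 41, 50] -> [-49, -40, -16] -> [-16, -40, -49] -> 2
  [-6, 35, -15, -5, -18] -> [-18, -15, -6, -5, 35] -> [-18, -15, -6] -> [-6, -15, -18] -> 2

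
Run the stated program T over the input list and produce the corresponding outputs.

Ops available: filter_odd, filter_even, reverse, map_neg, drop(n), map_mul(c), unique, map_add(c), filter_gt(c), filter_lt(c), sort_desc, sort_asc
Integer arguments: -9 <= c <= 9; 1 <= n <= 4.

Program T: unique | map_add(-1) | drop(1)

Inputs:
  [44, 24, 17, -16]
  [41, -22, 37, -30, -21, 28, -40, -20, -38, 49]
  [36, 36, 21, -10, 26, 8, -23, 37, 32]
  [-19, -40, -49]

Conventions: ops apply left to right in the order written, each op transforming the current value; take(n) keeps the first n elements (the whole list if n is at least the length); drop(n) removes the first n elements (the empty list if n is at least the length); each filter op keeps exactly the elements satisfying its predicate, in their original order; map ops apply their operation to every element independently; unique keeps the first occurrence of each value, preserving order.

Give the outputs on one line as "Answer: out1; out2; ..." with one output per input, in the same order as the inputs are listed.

Execution, op by op:
  [44, 24, 17, -16] -> [44, 24, 17, -16] -> [43, 23, 16, -17] -> [23, 16, -17]
  [41, -22, 37, -30, -21, 28, -40, -20, -38, 49] -> [41, -22, 37, -30, -21, 28, -40, -20, -38, 49] -> [40, -23, 36, -31, -22, 27, -41, -21, -39, 48] -> [-23, 36, -31, -22, 27, -41, -21, -39, 48]
  [36, 36, 21, -10, 26, 8, -23, 37, 32] -> [36, 21, -10, 26, 8, -23, 37, 32] -> [35, 20, -11, 25, 7, -24, 36, 31] -> [20, -11, 25, 7, -24, 36, 31]
  [-19, -40, -49] -> [-19, -40, -49] -> [-20, -41, -50] -> [-41, -50]

[23, 16, -17]; [-23, 36, -31, -22, 27, -41, -21, -39, 48]; [20, -11, 25, 7, -24, 36, 31]; [-41, -50]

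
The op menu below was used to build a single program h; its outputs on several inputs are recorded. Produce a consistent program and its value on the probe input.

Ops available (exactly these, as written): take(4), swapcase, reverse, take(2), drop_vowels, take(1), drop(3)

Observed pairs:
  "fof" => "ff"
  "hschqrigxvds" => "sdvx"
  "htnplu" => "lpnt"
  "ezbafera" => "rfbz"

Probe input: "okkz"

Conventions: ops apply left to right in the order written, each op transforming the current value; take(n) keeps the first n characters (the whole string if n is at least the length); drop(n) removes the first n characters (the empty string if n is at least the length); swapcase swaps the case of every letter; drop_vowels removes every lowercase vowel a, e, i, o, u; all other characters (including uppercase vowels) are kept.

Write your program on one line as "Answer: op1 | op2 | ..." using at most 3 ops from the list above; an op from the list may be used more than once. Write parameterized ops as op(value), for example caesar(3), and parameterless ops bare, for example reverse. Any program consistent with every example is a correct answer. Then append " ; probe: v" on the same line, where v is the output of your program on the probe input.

reverse | drop_vowels | take(4) ; probe: "zkk"

Check, running the answer program on each example:
  "fof" -> "fof" -> "ff" -> "ff"
  "hschqrigxvds" -> "sdvxgirqhcsh" -> "sdvxgrqhcsh" -> "sdvx"
  "htnplu" -> "ulpnth" -> "lpnth" -> "lpnt"
  "ezbafera" -> "arefabze" -> "rfbz" -> "rfbz"
  probe: "okkz" -> "zkko" -> "zkk" -> "zkk"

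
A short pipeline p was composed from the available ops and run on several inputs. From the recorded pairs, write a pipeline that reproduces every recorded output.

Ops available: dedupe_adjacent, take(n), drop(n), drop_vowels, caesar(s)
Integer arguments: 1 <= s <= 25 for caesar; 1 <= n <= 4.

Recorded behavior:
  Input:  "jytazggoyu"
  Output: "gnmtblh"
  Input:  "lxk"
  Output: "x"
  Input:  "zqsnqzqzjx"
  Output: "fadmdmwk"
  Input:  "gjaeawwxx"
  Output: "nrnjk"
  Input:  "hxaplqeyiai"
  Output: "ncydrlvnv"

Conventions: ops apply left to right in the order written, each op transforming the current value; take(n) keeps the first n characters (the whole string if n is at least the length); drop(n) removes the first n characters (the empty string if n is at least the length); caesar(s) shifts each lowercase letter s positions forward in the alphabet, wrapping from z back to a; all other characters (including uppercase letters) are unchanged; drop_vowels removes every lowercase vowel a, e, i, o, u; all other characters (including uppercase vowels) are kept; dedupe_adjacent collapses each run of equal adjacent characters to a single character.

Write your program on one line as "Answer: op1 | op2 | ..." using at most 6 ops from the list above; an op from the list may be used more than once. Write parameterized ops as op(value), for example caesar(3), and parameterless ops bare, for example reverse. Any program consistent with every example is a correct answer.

dedupe_adjacent | drop(2) | caesar(2) | caesar(17) | caesar(20)

Check, running the answer program on each example:
  "jytazggoyu" -> "jytazgoyu" -> "tazgoyu" -> "vcbiqaw" -> "mtszhrn" -> "gnmtblh"
  "lxk" -> "lxk" -> "k" -> "m" -> "d" -> "x"
  "zqsnqzqzjx" -> "zqsnqzqzjx" -> "snqzqzjx" -> "upsbsblz" -> "lgjsjscq" -> "fadmdmwk"
  "gjaeawwxx" -> "gjaeawx" -> "aeawx" -> "cgcyz" -> "txtpq" -> "nrnjk"
  "hxaplqeyiai" -> "hxaplqeyiai" -> "aplqeyiai" -> "crnsgakck" -> "tiejxrbtb" -> "ncydrlvnv"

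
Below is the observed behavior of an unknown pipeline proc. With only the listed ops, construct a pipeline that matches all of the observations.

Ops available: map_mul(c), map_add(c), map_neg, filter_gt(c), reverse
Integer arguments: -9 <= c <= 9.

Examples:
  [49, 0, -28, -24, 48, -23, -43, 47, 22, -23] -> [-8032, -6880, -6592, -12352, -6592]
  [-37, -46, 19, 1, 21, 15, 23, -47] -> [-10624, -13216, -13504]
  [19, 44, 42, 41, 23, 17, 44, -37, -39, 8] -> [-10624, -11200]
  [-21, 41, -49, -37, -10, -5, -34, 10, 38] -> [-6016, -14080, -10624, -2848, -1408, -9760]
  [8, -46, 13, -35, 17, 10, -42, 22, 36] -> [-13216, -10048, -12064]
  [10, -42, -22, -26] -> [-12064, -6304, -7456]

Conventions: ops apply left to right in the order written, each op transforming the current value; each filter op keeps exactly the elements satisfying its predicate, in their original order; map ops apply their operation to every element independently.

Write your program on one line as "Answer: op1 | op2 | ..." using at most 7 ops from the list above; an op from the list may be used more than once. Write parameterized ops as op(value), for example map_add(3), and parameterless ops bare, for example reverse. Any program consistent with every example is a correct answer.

map_mul(9) | map_mul(4) | map_add(4) | map_mul(-8) | filter_gt(4) | map_neg

Check, running the answer program on each example:
  [49, 0, -28, -24, 48, -23, -43, 47, 22, -23] -> [441, 0, -252, -216, 432, -207, -387, 423, 198, -207] -> [1764, 0, -1008, -864, 1728, -828, -1548, 1692, 792, -828] -> [1768, 4, -1004, -860, 1732, -824, -1544, 1696, 796, -824] -> [-14144, -32, 8032, 6880, -13856, 6592, 12352, -13568, -6368, 6592] -> [8032, 6880, 6592, 12352, 6592] -> [-8032, -6880, -6592, -12352, -6592]
  [-37, -46, 19, 1, 21, 15, 23, -47] -> [-333, -414, 171, 9, 189, 135, 207, -423] -> [-1332, -1656, 684, 36, 756, 540, 828, -1692] -> [-1328, -1652, 688, 40, 760, 544, 832, -1688] -> [10624, 13216, -5504, -320, -6080, -4352, -6656, 13504] -> [10624, 13216, 13504] -> [-10624, -13216, -13504]
  [19, 44, 42, 41, 23, 17, 44, -37, -39, 8] -> [171, 396, 378, 369, 207, 153, 396, -333, -351, 72] -> [684, 1584, 1512, 1476, 828, 612, 1584, -1332, -1404, 288] -> [688, 1588, 1516, 1480, 832, 616, 1588, -1328, -1400, 292] -> [-5504, -12704, -12128, -11840, -6656, -4928, -12704, 10624, 11200, -2336] -> [10624, 11200] -> [-10624, -11200]
  [-21, 41, -49, -37, -10, -5, -34, 10, 38] -> [-189, 369, -441, -333, -90, -45, -306, 90, 342] -> [-756, 1476, -1764, -1332, -360, -180, -1224, 360, 1368] -> [-752, 1480, -1760, -1328, -356, -176, -1220, 364, 1372] -> [6016, -11840, 14080, 10624, 2848, 1408, 9760, -2912, -10976] -> [6016, 14080, 10624, 2848, 1408, 9760] -> [-6016, -14080, -10624, -2848, -1408, -9760]
  [8, -46, 13, -35, 17, 10, -42, 22, 36] -> [72, -414, 117, -315, 153, 90, -378, 198, 324] -> [288, -1656, 468, -1260, 612, 360, -1512, 792, 1296] -> [292, -1652, 472, -1256, 616, 364, -1508, 796, 1300] -> [-2336, 13216, -3776, 10048, -4928, -2912, 12064, -6368, -10400] -> [13216, 10048, 12064] -> [-13216, -10048, -12064]
  [10, -42, -22, -26] -> [90, -378, -198, -234] -> [360, -1512, -792, -936] -> [364, -1508, -788, -932] -> [-2912, 12064, 6304, 7456] -> [12064, 6304, 7456] -> [-12064, -6304, -7456]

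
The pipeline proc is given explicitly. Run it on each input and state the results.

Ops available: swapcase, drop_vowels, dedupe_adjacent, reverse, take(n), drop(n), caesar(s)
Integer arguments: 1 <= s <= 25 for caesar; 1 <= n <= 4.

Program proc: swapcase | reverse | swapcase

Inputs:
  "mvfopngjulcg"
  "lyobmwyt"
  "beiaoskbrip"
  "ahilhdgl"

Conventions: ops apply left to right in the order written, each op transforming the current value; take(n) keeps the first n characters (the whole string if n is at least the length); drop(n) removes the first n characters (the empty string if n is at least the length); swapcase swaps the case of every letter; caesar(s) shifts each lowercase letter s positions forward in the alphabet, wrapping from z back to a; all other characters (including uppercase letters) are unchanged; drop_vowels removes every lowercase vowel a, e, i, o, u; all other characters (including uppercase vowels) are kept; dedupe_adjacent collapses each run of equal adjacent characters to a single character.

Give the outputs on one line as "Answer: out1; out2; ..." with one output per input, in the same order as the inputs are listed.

"gclujgnpofvm"; "tywmboyl"; "pirbksoaieb"; "lgdhliha"

Execution, op by op:
  "mvfopngjulcg" -> "MVFOPNGJULCG" -> "GCLUJGNPOFVM" -> "gclujgnpofvm"
  "lyobmwyt" -> "LYOBMWYT" -> "TYWMBOYL" -> "tywmboyl"
  "beiaoskbrip" -> "BEIAOSKBRIP" -> "PIRBKSOAIEB" -> "pirbksoaieb"
  "ahilhdgl" -> "AHILHDGL" -> "LGDHLIHA" -> "lgdhliha"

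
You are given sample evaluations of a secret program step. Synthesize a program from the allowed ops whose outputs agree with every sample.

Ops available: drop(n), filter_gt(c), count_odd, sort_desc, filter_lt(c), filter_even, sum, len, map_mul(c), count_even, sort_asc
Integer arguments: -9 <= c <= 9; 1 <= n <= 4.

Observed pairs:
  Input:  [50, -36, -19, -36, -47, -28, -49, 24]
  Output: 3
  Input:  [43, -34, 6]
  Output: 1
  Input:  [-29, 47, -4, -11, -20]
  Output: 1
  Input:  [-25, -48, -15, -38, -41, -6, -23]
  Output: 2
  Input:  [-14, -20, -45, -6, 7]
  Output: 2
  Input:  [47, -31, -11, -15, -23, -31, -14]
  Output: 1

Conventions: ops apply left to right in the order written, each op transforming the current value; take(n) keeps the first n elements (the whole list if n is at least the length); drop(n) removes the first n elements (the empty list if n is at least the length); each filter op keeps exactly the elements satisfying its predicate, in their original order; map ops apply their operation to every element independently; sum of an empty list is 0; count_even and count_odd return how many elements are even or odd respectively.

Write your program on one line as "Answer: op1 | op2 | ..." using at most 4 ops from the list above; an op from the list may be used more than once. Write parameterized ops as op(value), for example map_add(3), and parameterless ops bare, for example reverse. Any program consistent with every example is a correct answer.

filter_lt(-7) | sort_desc | map_mul(-5) | count_even

Check, running the answer program on each example:
  [50, -36, -19, -36, -47, -28, -49, 24] -> [-36, -19, -36, -47, -28, -49] -> [-19, -28, -36, -36, -47, -49] -> [95, 140, 180, 180, 235, 245] -> 3
  [43, -34, 6] -> [-34] -> [-34] -> [170] -> 1
  [-29, 47, -4, -11, -20] -> [-29, -11, -20] -> [-11, -20, -29] -> [55, 100, 145] -> 1
  [-25, -48, -15, -38, -41, -6, -23] -> [-25, -48, -15, -38, -41, -23] -> [-15, -23, -25, -38, -41, -48] -> [75, 115, 125, 190, 205, 240] -> 2
  [-14, -20, -45, -6, 7] -> [-14, -20, -45] -> [-14, -20, -45] -> [70, 100, 225] -> 2
  [47, -31, -11, -15, -23, -31, -14] -> [-31, -11, -15, -23, -31, -14] -> [-11, -14, -15, -23, -31, -31] -> [55, 70, 75, 115, 155, 155] -> 1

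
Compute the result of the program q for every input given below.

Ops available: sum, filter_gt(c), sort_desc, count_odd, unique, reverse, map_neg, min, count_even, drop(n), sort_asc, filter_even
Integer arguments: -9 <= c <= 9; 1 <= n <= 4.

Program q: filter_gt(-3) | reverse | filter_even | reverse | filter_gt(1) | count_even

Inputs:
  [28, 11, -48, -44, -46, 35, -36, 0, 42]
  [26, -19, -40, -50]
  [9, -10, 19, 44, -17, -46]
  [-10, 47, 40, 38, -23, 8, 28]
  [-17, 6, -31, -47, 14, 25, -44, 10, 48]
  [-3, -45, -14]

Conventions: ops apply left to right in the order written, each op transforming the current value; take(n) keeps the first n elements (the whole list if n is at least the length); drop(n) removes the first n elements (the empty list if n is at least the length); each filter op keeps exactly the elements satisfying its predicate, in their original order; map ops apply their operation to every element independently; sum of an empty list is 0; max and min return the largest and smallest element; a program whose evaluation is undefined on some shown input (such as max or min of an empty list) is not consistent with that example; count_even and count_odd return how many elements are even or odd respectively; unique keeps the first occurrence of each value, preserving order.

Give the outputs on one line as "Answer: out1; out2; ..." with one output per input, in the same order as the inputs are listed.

2; 1; 1; 4; 4; 0

Execution, op by op:
  [28, 11, -48, -44, -46, 35, -36, 0, 42] -> [28, 11, 35, 0, 42] -> [42, 0, 35, 11, 28] -> [42, 0, 28] -> [28, 0, 42] -> [28, 42] -> 2
  [26, -19, -40, -50] -> [26] -> [26] -> [26] -> [26] -> [26] -> 1
  [9, -10, 19, 44, -17, -46] -> [9, 19, 44] -> [44, 19, 9] -> [44] -> [44] -> [44] -> 1
  [-10, 47, 40, 38, -23, 8, 28] -> [47, 40, 38, 8, 28] -> [28, 8, 38, 40, 47] -> [28, 8, 38, 40] -> [40, 38, 8, 28] -> [40, 38, 8, 28] -> 4
  [-17, 6, -31, -47, 14, 25, -44, 10, 48] -> [6, 14, 25, 10, 48] -> [48, 10, 25, 14, 6] -> [48, 10, 14, 6] -> [6, 14, 10, 48] -> [6, 14, 10, 48] -> 4
  [-3, -45, -14] -> [] -> [] -> [] -> [] -> [] -> 0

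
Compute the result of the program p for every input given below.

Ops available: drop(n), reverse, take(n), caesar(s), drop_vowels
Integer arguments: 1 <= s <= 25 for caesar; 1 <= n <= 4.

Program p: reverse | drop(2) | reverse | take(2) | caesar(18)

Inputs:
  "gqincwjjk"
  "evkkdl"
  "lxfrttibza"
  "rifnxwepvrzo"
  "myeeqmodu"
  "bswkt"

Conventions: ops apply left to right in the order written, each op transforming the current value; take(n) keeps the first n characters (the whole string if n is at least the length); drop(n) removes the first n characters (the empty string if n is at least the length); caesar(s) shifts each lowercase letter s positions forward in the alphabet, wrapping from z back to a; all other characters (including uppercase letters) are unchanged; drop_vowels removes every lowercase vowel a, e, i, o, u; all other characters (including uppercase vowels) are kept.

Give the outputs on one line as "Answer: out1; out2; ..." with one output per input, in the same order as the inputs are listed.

Execution, op by op:
  "gqincwjjk" -> "kjjwcniqg" -> "jwcniqg" -> "gqincwj" -> "gq" -> "yi"
  "evkkdl" -> "ldkkve" -> "kkve" -> "evkk" -> "ev" -> "wn"
  "lxfrttibza" -> "azbittrfxl" -> "bittrfxl" -> "lxfrttib" -> "lx" -> "dp"
  "rifnxwepvrzo" -> "ozrvpewxnfir" -> "rvpewxnfir" -> "rifnxwepvr" -> "ri" -> "ja"
  "myeeqmodu" -> "udomqeeym" -> "omqeeym" -> "myeeqmo" -> "my" -> "eq"
  "bswkt" -> "tkwsb" -> "wsb" -> "bsw" -> "bs" -> "tk"

"yi"; "wn"; "dp"; "ja"; "eq"; "tk"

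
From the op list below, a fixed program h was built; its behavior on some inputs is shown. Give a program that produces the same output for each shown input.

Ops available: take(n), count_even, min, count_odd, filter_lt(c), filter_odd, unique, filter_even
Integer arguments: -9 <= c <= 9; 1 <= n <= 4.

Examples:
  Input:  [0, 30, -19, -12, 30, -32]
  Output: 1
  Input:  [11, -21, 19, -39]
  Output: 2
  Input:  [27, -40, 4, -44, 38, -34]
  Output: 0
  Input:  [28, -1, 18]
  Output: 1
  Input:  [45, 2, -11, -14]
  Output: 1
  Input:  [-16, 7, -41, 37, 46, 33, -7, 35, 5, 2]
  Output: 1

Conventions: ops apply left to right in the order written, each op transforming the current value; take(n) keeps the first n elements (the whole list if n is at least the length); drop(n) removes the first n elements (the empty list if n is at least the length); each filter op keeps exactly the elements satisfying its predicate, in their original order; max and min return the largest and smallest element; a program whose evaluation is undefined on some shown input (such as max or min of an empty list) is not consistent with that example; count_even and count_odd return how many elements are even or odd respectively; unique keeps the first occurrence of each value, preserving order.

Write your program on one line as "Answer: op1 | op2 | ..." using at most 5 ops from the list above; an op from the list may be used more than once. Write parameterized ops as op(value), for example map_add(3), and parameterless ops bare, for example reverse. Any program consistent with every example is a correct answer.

unique | take(4) | filter_lt(2) | count_odd

Check, running the answer program on each example:
  [0, 30, -19, -12, 30, -32] -> [0, 30, -19, -12, -32] -> [0, 30, -19, -12] -> [0, -19, -12] -> 1
  [11, -21, 19, -39] -> [11, -21, 19, -39] -> [11, -21, 19, -39] -> [-21, -39] -> 2
  [27, -40, 4, -44, 38, -34] -> [27, -40, 4, -44, 38, -34] -> [27, -40, 4, -44] -> [-40, -44] -> 0
  [28, -1, 18] -> [28, -1, 18] -> [28, -1, 18] -> [-1] -> 1
  [45, 2, -11, -14] -> [45, 2, -11, -14] -> [45, 2, -11, -14] -> [-11, -14] -> 1
  [-16, 7, -41, 37, 46, 33, -7, 35, 5, 2] -> [-16, 7, -41, 37, 46, 33, -7, 35, 5, 2] -> [-16, 7, -41, 37] -> [-16, -41] -> 1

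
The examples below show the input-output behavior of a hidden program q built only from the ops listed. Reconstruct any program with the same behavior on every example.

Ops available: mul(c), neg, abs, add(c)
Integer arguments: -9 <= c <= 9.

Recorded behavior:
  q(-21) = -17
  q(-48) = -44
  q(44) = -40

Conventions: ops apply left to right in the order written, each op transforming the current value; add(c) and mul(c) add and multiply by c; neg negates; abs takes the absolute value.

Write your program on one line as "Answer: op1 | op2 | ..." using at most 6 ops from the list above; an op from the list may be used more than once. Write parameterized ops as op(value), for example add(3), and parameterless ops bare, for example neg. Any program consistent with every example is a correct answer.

neg | abs | mul(-1) | add(-1) | add(5)

Check, running the answer program on each example:
  -21 -> 21 -> 21 -> -21 -> -22 -> -17
  -48 -> 48 -> 48 -> -48 -> -49 -> -44
  44 -> -44 -> 44 -> -44 -> -45 -> -40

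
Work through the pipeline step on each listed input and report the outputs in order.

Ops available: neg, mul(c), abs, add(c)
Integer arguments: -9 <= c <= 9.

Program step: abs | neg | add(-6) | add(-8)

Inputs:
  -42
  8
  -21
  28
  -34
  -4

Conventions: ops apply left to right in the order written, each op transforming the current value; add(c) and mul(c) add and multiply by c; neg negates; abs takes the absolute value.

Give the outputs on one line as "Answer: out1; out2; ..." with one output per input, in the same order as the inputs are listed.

Execution, op by op:
  -42 -> 42 -> -42 -> -48 -> -56
  8 -> 8 -> -8 -> -14 -> -22
  -21 -> 21 -> -21 -> -27 -> -35
  28 -> 28 -> -28 -> -34 -> -42
  -34 -> 34 -> -34 -> -40 -> -48
  -4 -> 4 -> -4 -> -10 -> -18

-56; -22; -35; -42; -48; -18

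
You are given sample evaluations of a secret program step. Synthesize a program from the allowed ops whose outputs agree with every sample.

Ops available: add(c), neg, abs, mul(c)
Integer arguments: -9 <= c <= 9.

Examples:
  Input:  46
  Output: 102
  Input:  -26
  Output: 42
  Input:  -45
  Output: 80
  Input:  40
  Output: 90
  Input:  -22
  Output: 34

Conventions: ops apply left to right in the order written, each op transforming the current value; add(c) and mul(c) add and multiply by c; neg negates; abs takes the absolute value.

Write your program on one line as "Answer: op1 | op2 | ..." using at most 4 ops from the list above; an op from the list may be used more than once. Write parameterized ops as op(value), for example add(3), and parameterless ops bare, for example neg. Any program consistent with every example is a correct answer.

add(5) | mul(2) | abs

Check, running the answer program on each example:
  46 -> 51 -> 102 -> 102
  -26 -> -21 -> -42 -> 42
  -45 -> -40 -> -80 -> 80
  40 -> 45 -> 90 -> 90
  -22 -> -17 -> -34 -> 34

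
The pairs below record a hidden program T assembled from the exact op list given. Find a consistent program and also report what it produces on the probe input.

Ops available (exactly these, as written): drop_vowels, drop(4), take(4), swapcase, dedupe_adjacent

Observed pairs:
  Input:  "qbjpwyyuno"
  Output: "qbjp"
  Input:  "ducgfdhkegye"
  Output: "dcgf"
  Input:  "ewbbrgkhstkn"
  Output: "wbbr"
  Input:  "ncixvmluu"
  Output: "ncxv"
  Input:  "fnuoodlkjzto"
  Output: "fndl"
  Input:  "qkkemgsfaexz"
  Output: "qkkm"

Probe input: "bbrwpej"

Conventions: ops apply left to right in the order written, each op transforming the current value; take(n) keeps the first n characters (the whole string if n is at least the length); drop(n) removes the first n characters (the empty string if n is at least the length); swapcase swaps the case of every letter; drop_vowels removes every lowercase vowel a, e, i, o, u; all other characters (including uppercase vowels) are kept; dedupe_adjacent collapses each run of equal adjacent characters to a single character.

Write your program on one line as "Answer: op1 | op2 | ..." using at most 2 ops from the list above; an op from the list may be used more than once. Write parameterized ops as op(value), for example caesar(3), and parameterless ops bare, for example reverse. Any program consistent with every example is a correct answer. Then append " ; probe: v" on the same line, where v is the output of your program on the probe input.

drop_vowels | take(4) ; probe: "bbrw"

Check, running the answer program on each example:
  "qbjpwyyuno" -> "qbjpwyyn" -> "qbjp"
  "ducgfdhkegye" -> "dcgfdhkgy" -> "dcgf"
  "ewbbrgkhstkn" -> "wbbrgkhstkn" -> "wbbr"
  "ncixvmluu" -> "ncxvml" -> "ncxv"
  "fnuoodlkjzto" -> "fndlkjzt" -> "fndl"
  "qkkemgsfaexz" -> "qkkmgsfxz" -> "qkkm"
  probe: "bbrwpej" -> "bbrwpj" -> "bbrw"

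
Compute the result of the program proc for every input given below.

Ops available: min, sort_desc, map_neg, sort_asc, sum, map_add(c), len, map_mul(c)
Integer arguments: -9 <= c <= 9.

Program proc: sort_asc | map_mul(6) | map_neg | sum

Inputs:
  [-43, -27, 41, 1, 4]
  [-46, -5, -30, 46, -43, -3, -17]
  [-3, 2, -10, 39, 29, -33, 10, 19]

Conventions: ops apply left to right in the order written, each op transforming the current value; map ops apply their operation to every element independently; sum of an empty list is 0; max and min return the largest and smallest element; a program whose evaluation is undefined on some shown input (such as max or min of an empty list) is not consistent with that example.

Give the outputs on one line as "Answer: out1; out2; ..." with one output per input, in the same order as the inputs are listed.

Execution, op by op:
  [-43, -27, 41, 1, 4] -> [-43, -27, 1, 4, 41] -> [-258, -162, 6, 24, 246] -> [258, 162, -6, -24, -246] -> 144
  [-46, -5, -30, 46, -43, -3, -17] -> [-46, -43, -30, -17, -5, -3, 46] -> [-276, -258, -180, -102, -30, -18, 276] -> [276, 258, 180, 102, 30, 18, -276] -> 588
  [-3, 2, -10, 39, 29, -33, 10, 19] -> [-33, -10, -3, 2, 10, 19, 29, 39] -> [-198, -60, -18, 12, 60, 114, 174, 234] -> [198, 60, 18, -12, -60, -114, -174, -234] -> -318

144; 588; -318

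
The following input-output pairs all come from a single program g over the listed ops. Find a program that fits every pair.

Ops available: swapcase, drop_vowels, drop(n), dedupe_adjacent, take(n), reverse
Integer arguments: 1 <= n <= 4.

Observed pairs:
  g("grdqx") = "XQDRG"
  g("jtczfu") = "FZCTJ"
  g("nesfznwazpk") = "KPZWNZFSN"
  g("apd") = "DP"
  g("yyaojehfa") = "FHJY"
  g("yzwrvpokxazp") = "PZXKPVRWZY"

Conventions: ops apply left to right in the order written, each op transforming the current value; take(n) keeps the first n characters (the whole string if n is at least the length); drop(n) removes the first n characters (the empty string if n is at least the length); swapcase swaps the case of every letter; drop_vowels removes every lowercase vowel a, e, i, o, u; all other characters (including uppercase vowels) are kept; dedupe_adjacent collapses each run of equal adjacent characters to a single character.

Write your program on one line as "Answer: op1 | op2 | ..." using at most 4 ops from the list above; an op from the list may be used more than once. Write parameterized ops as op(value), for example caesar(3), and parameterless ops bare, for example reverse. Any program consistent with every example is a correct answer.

dedupe_adjacent | drop_vowels | reverse | swapcase

Check, running the answer program on each example:
  "grdqx" -> "grdqx" -> "grdqx" -> "xqdrg" -> "XQDRG"
  "jtczfu" -> "jtczfu" -> "jtczf" -> "fzctj" -> "FZCTJ"
  "nesfznwazpk" -> "nesfznwazpk" -> "nsfznwzpk" -> "kpzwnzfsn" -> "KPZWNZFSN"
  "apd" -> "apd" -> "pd" -> "dp" -> "DP"
  "yyaojehfa" -> "yaojehfa" -> "yjhf" -> "fhjy" -> "FHJY"
  "yzwrvpokxazp" -> "yzwrvpokxazp" -> "yzwrvpkxzp" -> "pzxkpvrwzy" -> "PZXKPVRWZY"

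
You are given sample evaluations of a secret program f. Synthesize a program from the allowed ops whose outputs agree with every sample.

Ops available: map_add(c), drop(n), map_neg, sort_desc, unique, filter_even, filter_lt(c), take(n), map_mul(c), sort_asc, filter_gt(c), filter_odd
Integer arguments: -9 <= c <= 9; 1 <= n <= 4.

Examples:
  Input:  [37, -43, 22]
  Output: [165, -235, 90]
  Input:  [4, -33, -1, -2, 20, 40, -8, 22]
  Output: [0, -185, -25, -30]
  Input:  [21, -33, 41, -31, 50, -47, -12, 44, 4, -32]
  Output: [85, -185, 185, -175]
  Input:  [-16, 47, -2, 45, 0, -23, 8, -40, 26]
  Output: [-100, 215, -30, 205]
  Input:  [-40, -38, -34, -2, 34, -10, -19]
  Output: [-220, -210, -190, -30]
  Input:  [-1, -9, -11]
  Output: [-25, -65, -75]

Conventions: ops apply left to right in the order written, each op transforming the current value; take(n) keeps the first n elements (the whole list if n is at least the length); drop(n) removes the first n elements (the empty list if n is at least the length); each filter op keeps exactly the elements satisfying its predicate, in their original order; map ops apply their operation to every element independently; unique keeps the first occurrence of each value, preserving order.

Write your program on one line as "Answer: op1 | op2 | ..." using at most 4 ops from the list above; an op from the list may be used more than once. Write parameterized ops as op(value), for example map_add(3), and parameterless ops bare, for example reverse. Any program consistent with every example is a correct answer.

map_add(-4) | map_mul(5) | take(4)

Check, running the answer program on each example:
  [37, -43, 22] -> [33, -47, 18] -> [165, -235, 90] -> [165, -235, 90]
  [4, -33, -1, -2, 20, 40, -8, 22] -> [0, -37, -5, -6, 16, 36, -12, 18] -> [0, -185, -25, -30, 80, 180, -60, 90] -> [0, -185, -25, -30]
  [21, -33, 41, -31, 50, -47, -12, 44, 4, -32] -> [17, -37, 37, -35, 46, -51, -16, 40, 0, -36] -> [85, -185, 185, -175, 230, -255, -80, 200, 0, -180] -> [85, -185, 185, -175]
  [-16, 47, -2, 45, 0, -23, 8, -40, 26] -> [-20, 43, -6, 41, -4, -27, 4, -44, 22] -> [-100, 215, -30, 205, -20, -135, 20, -220, 110] -> [-100, 215, -30, 205]
  [-40, -38, -34, -2, 34, -10, -19] -> [-44, -42, -38, -6, 30, -14, -23] -> [-220, -210, -190, -30, 150, -70, -115] -> [-220, -210, -190, -30]
  [-1, -9, -11] -> [-5, -13, -15] -> [-25, -65, -75] -> [-25, -65, -75]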